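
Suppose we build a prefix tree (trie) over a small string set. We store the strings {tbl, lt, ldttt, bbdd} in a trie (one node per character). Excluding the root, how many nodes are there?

Insert word by word; a character creates a node only if that edge doesn't already exist:
  "tbl" → 3 new (t, b, l)
  "lt" → 2 new (l, t)
  "ldttt" → prefix "l" already present; 4 new (d, t, t, t)
  "bbdd" → 4 new (b, b, d, d)
Total nodes = 3 + 2 + 4 + 4 = 13

13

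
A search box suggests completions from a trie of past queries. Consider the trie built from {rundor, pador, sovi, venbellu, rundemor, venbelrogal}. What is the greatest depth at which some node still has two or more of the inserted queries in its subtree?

The deepest shared node is where two words last agree before diverging.
"venbellu" and "venbelrogal" agree on "venbel" (6 characters) before diverging; nothing deeper is shared.
Longest shared-prefix length: 6

6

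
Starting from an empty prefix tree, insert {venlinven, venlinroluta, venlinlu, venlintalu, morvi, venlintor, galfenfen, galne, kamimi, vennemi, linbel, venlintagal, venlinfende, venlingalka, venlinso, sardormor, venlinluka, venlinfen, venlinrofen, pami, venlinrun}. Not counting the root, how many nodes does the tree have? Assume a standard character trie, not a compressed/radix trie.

For each word, the new-node count is its length minus the longest prefix already in the trie:
  "venlinven" → 9 new (v, e, n, l, i, n, v, e, n)
  "venlinroluta" → prefix "venlin" already present; 6 new (r, o, l, u, t, a)
  "venlinlu" → prefix "venlin" already present; 2 new (l, u)
  "venlintalu" → prefix "venlin" already present; 4 new (t, a, l, u)
  "morvi" → 5 new (m, o, r, v, i)
  "venlintor" → prefix "venlint" already present; 2 new (o, r)
  "galfenfen" → 9 new (g, a, l, f, e, n, f, e, n)
  "galne" → prefix "gal" already present; 2 new (n, e)
  "kamimi" → 6 new (k, a, m, i, m, i)
  "vennemi" → prefix "ven" already present; 4 new (n, e, m, i)
  "linbel" → 6 new (l, i, n, b, e, l)
  "venlintagal" → prefix "venlinta" already present; 3 new (g, a, l)
  "venlinfende" → prefix "venlin" already present; 5 new (f, e, n, d, e)
  "venlingalka" → prefix "venlin" already present; 5 new (g, a, l, k, a)
  "venlinso" → prefix "venlin" already present; 2 new (s, o)
  "sardormor" → 9 new (s, a, r, d, o, r, m, o, r)
  "venlinluka" → prefix "venlinlu" already present; 2 new (k, a)
  "venlinfen" → prefix "venlinfen" already present; 0 new (none)
  "venlinrofen" → prefix "venlinro" already present; 3 new (f, e, n)
  "pami" → 4 new (p, a, m, i)
  "venlinrun" → prefix "venlinr" already present; 2 new (u, n)
Total nodes = 9 + 6 + 2 + 4 + 5 + 2 + 9 + 2 + 6 + 4 + 6 + 3 + 5 + 5 + 2 + 9 + 2 + 0 + 3 + 4 + 2 = 90

90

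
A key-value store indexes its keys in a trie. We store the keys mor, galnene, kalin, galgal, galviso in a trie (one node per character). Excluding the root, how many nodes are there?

22

Count nodes per top-level branch (shared prefixes stored once):
  'g'-branch (galgal, galnene, galviso): 14 nodes
  'k'-branch (kalin): 5 nodes
  'm'-branch (mor): 3 nodes
Sum: 22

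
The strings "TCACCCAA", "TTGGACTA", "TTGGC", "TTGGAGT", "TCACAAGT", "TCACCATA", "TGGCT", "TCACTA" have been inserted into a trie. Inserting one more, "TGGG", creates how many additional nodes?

1

Walking "TGGG" from the root, the first 3 characters ("TGG") follow existing edges; "G" is the first miss.
Each of the 1 remaining characters creates one node.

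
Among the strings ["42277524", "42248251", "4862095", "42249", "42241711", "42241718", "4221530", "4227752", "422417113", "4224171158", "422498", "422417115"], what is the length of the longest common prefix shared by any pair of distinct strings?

9

Equivalently: take the maximum, over all pairs, of their longest common prefix length.
e.g. "422417115" and "4224171158" share the prefix "422417115" of length 9; no pair shares a longer one.
Longest shared-prefix length: 9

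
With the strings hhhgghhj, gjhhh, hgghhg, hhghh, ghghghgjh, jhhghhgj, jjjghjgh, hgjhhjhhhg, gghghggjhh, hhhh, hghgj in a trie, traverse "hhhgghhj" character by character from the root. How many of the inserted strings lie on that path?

Traverse "hhhgghhj" character by character; count nodes along the way that are marked as word ends.
Prefixes of the query that are stored words: "hhhgghhj"
Count: 1

1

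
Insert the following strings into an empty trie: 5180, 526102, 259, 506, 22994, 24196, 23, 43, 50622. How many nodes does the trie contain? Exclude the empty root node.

Trace insertions, counting only characters that open a new branch:
  "5180" → 4 new (5, 1, 8, 0)
  "526102" → prefix "5" already present; 5 new (2, 6, 1, 0, 2)
  "259" → 3 new (2, 5, 9)
  "506" → prefix "5" already present; 2 new (0, 6)
  "22994" → prefix "2" already present; 4 new (2, 9, 9, 4)
  "24196" → prefix "2" already present; 4 new (4, 1, 9, 6)
  "23" → prefix "2" already present; 1 new (3)
  "43" → 2 new (4, 3)
  "50622" → prefix "506" already present; 2 new (2, 2)
Total nodes = 4 + 5 + 3 + 2 + 4 + 4 + 1 + 2 + 2 = 27

27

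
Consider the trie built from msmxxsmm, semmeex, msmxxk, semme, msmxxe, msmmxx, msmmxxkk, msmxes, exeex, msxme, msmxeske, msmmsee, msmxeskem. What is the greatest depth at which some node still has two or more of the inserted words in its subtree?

8

The deepest shared node is where two words last agree before diverging.
e.g. "msmxeske" and "msmxeskem" share the prefix "msmxeske" of length 8; no pair shares a longer one.
Longest shared-prefix length: 8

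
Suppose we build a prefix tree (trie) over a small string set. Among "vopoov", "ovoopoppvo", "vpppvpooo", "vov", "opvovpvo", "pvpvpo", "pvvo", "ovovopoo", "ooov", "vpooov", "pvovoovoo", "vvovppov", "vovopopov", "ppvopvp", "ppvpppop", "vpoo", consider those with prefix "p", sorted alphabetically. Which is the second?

Filter for "p…" and sort: "ppvopvp", "ppvpppop", "pvovoovoo", "pvpvpo", "pvvo"
The 2nd is ppvpppop.

ppvpppop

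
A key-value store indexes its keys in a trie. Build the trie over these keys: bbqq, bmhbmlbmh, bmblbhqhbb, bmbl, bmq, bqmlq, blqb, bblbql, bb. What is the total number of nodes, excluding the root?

32

Count nodes per top-level branch (shared prefixes stored once):
  'b'-branch (bb, bblbql, bbqq, blqb, bmbl, bmblbhqhbb, bmhbmlbmh, bmq, bqmlq): 32 nodes
Sum: 32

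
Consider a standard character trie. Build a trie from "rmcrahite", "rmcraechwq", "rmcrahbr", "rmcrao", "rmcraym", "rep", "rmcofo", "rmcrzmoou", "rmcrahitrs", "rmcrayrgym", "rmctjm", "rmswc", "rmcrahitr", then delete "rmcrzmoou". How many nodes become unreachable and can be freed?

5

Walk "rmcrzmoou" from the leaf back toward the root, removing each node that no remaining word uses.
The suffix "zmoou" (5 nodes) is used only by "rmcrzmoou"; the node for "rmcr" still has the child "a", so pruning stops there.
Nodes removed: 5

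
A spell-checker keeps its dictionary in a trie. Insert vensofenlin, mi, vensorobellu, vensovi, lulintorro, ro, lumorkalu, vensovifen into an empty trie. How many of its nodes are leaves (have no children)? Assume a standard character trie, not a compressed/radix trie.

Leaves are exactly the stored words that no other stored word extends.
Those words: "lulintorro", "lumorkalu", "mi", "ro", "vensofenlin", "vensorobellu", "vensovifen"
Leaf count: 7

7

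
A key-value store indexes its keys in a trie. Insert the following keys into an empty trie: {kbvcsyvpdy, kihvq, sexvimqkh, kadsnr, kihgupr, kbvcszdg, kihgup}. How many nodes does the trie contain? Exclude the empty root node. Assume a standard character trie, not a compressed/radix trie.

Trace insertions, counting only characters that open a new branch:
  "kbvcsyvpdy" → 10 new (k, b, v, c, s, y, v, p, d, y)
  "kihvq" → prefix "k" already present; 4 new (i, h, v, q)
  "sexvimqkh" → 9 new (s, e, x, v, i, m, q, k, h)
  "kadsnr" → prefix "k" already present; 5 new (a, d, s, n, r)
  "kihgupr" → prefix "kih" already present; 4 new (g, u, p, r)
  "kbvcszdg" → prefix "kbvcs" already present; 3 new (z, d, g)
  "kihgup" → prefix "kihgup" already present; 0 new (none)
Total nodes = 10 + 4 + 9 + 5 + 4 + 3 + 0 = 35

35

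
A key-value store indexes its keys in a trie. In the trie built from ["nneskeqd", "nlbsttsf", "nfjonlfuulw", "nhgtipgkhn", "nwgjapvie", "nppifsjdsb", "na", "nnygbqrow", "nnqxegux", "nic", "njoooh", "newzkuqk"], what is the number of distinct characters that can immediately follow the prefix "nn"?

3

Follow the path "nn" to its node, then look at its outgoing edges.
Distinct next characters after "nn": e, q, y.
That node has 3 child edges.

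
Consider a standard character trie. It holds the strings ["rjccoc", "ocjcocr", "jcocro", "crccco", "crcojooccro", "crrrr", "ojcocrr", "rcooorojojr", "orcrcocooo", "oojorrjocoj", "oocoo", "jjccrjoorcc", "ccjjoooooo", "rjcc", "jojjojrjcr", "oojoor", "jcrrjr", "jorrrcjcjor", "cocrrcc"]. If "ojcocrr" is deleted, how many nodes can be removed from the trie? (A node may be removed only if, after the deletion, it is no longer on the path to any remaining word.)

6

After clearing the end-marker at "ojcocrr", prune upward until reaching a node still needed by another word.
The suffix "jcocrr" (6 nodes) is used only by "ojcocrr"; the node for "o" still has the child "c", so pruning stops there.
Nodes removed: 6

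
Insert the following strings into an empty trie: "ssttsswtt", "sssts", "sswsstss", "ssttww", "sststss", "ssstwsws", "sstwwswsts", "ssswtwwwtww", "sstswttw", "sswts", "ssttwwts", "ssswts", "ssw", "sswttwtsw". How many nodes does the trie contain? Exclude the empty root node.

57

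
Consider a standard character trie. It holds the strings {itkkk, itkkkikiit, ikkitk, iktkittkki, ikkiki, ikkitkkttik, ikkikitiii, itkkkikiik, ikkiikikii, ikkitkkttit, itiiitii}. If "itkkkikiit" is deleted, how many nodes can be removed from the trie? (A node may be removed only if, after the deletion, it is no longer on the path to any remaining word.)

1

Walk "itkkkikiit" from the leaf back toward the root, removing each node that no remaining word uses.
The suffix "t" (1 node) is used only by "itkkkikiit"; the node for "itkkkikii" still has the child "k", so pruning stops there.
Nodes removed: 1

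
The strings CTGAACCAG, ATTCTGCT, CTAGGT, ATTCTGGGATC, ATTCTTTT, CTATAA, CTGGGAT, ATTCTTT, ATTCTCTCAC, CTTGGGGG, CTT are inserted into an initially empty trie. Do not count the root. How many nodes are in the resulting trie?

Insert word by word; a character creates a node only if that edge doesn't already exist:
  "CTGAACCAG" → 9 new (C, T, G, A, A, C, C, A, G)
  "ATTCTGCT" → 8 new (A, T, T, C, T, G, C, T)
  "CTAGGT" → prefix "CT" already present; 4 new (A, G, G, T)
  "ATTCTGGGATC" → prefix "ATTCTG" already present; 5 new (G, G, A, T, C)
  "ATTCTTTT" → prefix "ATTCT" already present; 3 new (T, T, T)
  "CTATAA" → prefix "CTA" already present; 3 new (T, A, A)
  "CTGGGAT" → prefix "CTG" already present; 4 new (G, G, A, T)
  "ATTCTTT" → prefix "ATTCTTT" already present; 0 new (none)
  "ATTCTCTCAC" → prefix "ATTCT" already present; 5 new (C, T, C, A, C)
  "CTTGGGGG" → prefix "CT" already present; 6 new (T, G, G, G, G, G)
  "CTT" → prefix "CTT" already present; 0 new (none)
Total nodes = 9 + 8 + 4 + 5 + 3 + 3 + 4 + 0 + 5 + 6 + 0 = 47

47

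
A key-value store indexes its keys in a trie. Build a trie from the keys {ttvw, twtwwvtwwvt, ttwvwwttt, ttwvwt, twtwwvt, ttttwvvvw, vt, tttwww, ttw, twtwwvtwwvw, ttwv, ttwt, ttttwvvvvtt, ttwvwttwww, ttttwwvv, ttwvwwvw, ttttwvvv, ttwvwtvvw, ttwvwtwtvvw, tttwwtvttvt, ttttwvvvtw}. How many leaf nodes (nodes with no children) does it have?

16

Leaves are exactly the stored words that no other stored word extends.
Those words: "ttttwvvvtw", "ttttwvvvvtt", "ttttwvvvw", "ttttwwvv", "tttwwtvttvt", "tttwww", "ttvw", "ttwt", "ttwvwttwww", "ttwvwtvvw", "ttwvwtwtvvw", "ttwvwwttt", "ttwvwwvw", "twtwwvtwwvt", "twtwwvtwwvw", "vt"
Leaf count: 16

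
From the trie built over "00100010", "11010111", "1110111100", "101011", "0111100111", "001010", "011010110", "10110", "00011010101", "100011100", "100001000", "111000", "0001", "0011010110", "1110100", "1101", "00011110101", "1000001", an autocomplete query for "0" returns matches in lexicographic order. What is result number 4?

00100010

DFS of the "0" subtree visits, in order: "0001", "00011010101", "00011110101", "00100010", "001010", "0011010110", "011010110", "0111100111"
The 4th is 00100010.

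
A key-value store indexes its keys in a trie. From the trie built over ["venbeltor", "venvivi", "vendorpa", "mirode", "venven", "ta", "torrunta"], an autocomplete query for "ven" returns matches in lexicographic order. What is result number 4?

venvivi

DFS of the "ven" subtree visits, in order: "venbeltor", "vendorpa", "venven", "venvivi"
The 4th is venvivi.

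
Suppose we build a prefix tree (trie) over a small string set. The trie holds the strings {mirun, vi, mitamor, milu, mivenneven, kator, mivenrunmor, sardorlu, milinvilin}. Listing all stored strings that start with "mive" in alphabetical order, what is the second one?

mivenrunmor

Words with prefix "mive", in lexicographic order: "mivenneven", "mivenrunmor"
The 2nd is mivenrunmor.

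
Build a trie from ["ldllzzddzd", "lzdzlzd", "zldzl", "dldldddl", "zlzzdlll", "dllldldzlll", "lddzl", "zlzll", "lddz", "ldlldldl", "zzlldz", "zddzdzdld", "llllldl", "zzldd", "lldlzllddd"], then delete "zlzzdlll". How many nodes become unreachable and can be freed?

Walk "zlzzdlll" from the leaf back toward the root, removing each node that no remaining word uses.
The suffix "zdlll" (5 nodes) is used only by "zlzzdlll"; the node for "zlz" still has the child "l", so pruning stops there.
Nodes removed: 5

5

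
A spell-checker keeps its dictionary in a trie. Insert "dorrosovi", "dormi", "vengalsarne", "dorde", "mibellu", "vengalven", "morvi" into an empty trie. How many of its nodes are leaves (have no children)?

7

A leaf is a node with no children — equivalently, the end of a word that is not a proper prefix of any other stored word.
Those words: "dorde", "dormi", "dorrosovi", "mibellu", "morvi", "vengalsarne", "vengalven"
Leaf count: 7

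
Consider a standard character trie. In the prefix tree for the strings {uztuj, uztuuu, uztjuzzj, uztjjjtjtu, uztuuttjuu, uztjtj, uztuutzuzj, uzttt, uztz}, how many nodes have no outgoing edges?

9

Leaves are exactly the stored words that no other stored word extends.
Those words: "uztjjjtjtu", "uztjtj", "uztjuzzj", "uzttt", "uztuj", "uztuuttjuu", "uztuutzuzj", "uztuuu", "uztz"
Leaf count: 9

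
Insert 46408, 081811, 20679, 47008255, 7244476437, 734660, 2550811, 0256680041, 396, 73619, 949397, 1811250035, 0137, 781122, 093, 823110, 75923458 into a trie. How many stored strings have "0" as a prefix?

4

Walk to "0"; the words in its subtree are exactly those with that prefix.
Matches: "0137", "0256680041", "081811", "093"
Count: 4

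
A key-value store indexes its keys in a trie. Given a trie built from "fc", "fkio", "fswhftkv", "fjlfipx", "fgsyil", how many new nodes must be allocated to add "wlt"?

3

No existing word starts with "w", so every character of "wlt" needs a new node.
3 − 0 = 3 new nodes.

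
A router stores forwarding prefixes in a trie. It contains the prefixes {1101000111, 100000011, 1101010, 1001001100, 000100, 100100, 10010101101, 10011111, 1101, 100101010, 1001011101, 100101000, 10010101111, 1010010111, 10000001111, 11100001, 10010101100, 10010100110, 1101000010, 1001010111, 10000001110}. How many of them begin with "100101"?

8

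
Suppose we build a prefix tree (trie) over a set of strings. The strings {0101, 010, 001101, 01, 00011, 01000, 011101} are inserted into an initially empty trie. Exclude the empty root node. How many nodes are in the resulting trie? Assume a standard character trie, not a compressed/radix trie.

Trie structure (* marks end of a word):
(root)
└─ 0
   ├─ 0
   │  ├─ 0
   │  │  └─ 1
   │  │     └─ 1 *
   │  └─ 1
   │     └─ 1
   │        └─ 0
   │           └─ 1 *
   └─ 1 *
      ├─ 0 *
      │  ├─ 0
      │  │  └─ 0 *
      │  └─ 1 *
      └─ 1
         └─ 1
            └─ 0
               └─ 1 *
Counting every labelled node above: 18.

18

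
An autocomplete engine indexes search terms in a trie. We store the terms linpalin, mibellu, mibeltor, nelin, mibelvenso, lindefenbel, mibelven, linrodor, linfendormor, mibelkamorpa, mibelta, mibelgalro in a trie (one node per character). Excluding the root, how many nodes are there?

63

For each word, the new-node count is its length minus the longest prefix already in the trie:
  "linpalin" → 8 new (l, i, n, p, a, l, i, n)
  "mibellu" → 7 new (m, i, b, e, l, l, u)
  "mibeltor" → prefix "mibel" already present; 3 new (t, o, r)
  "nelin" → 5 new (n, e, l, i, n)
  "mibelvenso" → prefix "mibel" already present; 5 new (v, e, n, s, o)
  "lindefenbel" → prefix "lin" already present; 8 new (d, e, f, e, n, b, e, l)
  "mibelven" → prefix "mibelven" already present; 0 new (none)
  "linrodor" → prefix "lin" already present; 5 new (r, o, d, o, r)
  "linfendormor" → prefix "lin" already present; 9 new (f, e, n, d, o, r, m, o, r)
  "mibelkamorpa" → prefix "mibel" already present; 7 new (k, a, m, o, r, p, a)
  "mibelta" → prefix "mibelt" already present; 1 new (a)
  "mibelgalro" → prefix "mibel" already present; 5 new (g, a, l, r, o)
Total nodes = 8 + 7 + 3 + 5 + 5 + 8 + 0 + 5 + 9 + 7 + 1 + 5 = 63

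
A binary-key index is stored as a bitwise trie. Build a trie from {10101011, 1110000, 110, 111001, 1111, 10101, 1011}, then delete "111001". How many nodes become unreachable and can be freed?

1

Walk "111001" from the leaf back toward the root, removing each node that no remaining word uses.
The suffix "1" (1 node) is used only by "111001"; the node for "11100" still has the child "0", so pruning stops there.
Nodes removed: 1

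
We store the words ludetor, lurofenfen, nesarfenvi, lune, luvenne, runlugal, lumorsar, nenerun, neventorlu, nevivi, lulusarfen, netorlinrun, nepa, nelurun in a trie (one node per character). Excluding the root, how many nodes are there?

86

For each word, the new-node count is its length minus the longest prefix already in the trie:
  "ludetor" → 7 new (l, u, d, e, t, o, r)
  "lurofenfen" → prefix "lu" already present; 8 new (r, o, f, e, n, f, e, n)
  "nesarfenvi" → 10 new (n, e, s, a, r, f, e, n, v, i)
  "lune" → prefix "lu" already present; 2 new (n, e)
  "luvenne" → prefix "lu" already present; 5 new (v, e, n, n, e)
  "runlugal" → 8 new (r, u, n, l, u, g, a, l)
  "lumorsar" → prefix "lu" already present; 6 new (m, o, r, s, a, r)
  "nenerun" → prefix "ne" already present; 5 new (n, e, r, u, n)
  "neventorlu" → prefix "ne" already present; 8 new (v, e, n, t, o, r, l, u)
  "nevivi" → prefix "nev" already present; 3 new (i, v, i)
  "lulusarfen" → prefix "lu" already present; 8 new (l, u, s, a, r, f, e, n)
  "netorlinrun" → prefix "ne" already present; 9 new (t, o, r, l, i, n, r, u, n)
  "nepa" → prefix "ne" already present; 2 new (p, a)
  "nelurun" → prefix "ne" already present; 5 new (l, u, r, u, n)
Total nodes = 7 + 8 + 10 + 2 + 5 + 8 + 6 + 5 + 8 + 3 + 8 + 9 + 2 + 5 = 86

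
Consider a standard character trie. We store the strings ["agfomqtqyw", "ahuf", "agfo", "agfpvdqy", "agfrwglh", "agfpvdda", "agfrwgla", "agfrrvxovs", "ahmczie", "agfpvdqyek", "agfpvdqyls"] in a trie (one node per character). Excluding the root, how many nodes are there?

41

For each word, the new-node count is its length minus the longest prefix already in the trie:
  "agfomqtqyw" → 10 new (a, g, f, o, m, q, t, q, y, w)
  "ahuf" → prefix "a" already present; 3 new (h, u, f)
  "agfo" → prefix "agfo" already present; 0 new (none)
  "agfpvdqy" → prefix "agf" already present; 5 new (p, v, d, q, y)
  "agfrwglh" → prefix "agf" already present; 5 new (r, w, g, l, h)
  "agfpvdda" → prefix "agfpvd" already present; 2 new (d, a)
  "agfrwgla" → prefix "agfrwgl" already present; 1 new (a)
  "agfrrvxovs" → prefix "agfr" already present; 6 new (r, v, x, o, v, s)
  "ahmczie" → prefix "ah" already present; 5 new (m, c, z, i, e)
  "agfpvdqyek" → prefix "agfpvdqy" already present; 2 new (e, k)
  "agfpvdqyls" → prefix "agfpvdqy" already present; 2 new (l, s)
Total nodes = 10 + 3 + 0 + 5 + 5 + 2 + 1 + 6 + 5 + 2 + 2 = 41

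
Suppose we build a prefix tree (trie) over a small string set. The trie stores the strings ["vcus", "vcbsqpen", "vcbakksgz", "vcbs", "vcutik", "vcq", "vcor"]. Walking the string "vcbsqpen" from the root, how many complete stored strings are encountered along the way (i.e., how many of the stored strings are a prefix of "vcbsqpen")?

2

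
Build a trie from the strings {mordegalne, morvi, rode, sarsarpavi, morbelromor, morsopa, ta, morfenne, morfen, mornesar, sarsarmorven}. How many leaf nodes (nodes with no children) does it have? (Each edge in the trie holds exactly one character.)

Leaves are exactly the stored words that no other stored word extends.
Those words: "morbelromor", "mordegalne", "morfenne", "mornesar", "morsopa", "morvi", "rode", "sarsarmorven", "sarsarpavi", "ta"
Leaf count: 10

10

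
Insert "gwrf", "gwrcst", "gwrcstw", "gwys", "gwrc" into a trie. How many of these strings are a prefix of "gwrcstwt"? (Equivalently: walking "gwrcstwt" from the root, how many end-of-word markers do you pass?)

3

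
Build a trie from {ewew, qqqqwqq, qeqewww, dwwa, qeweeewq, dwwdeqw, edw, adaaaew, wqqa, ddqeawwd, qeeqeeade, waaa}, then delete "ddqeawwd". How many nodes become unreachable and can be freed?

7

Walk "ddqeawwd" from the leaf back toward the root, removing each node that no remaining word uses.
The suffix "dqeawwd" (7 nodes) is used only by "ddqeawwd"; the node for "d" still has the child "w", so pruning stops there.
Nodes removed: 7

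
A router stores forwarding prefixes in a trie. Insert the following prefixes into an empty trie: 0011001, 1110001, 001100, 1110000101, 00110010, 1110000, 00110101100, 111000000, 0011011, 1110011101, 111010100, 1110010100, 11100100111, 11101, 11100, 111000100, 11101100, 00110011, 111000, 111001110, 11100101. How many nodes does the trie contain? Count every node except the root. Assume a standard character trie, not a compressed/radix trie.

52

For each word, the new-node count is its length minus the longest prefix already in the trie:
  "0011001" → 7 new (0, 0, 1, 1, 0, 0, 1)
  "1110001" → 7 new (1, 1, 1, 0, 0, 0, 1)
  "001100" → prefix "001100" already present; 0 new (none)
  "1110000101" → prefix "111000" already present; 4 new (0, 1, 0, 1)
  "00110010" → prefix "0011001" already present; 1 new (0)
  "1110000" → prefix "1110000" already present; 0 new (none)
  "00110101100" → prefix "00110" already present; 6 new (1, 0, 1, 1, 0, 0)
  "111000000" → prefix "1110000" already present; 2 new (0, 0)
  "0011011" → prefix "001101" already present; 1 new (1)
  "1110011101" → prefix "11100" already present; 5 new (1, 1, 1, 0, 1)
  "111010100" → prefix "1110" already present; 5 new (1, 0, 1, 0, 0)
  "1110010100" → prefix "111001" already present; 4 new (0, 1, 0, 0)
  "11100100111" → prefix "1110010" already present; 4 new (0, 1, 1, 1)
  "11101" → prefix "11101" already present; 0 new (none)
  "11100" → prefix "11100" already present; 0 new (none)
  "111000100" → prefix "1110001" already present; 2 new (0, 0)
  "11101100" → prefix "11101" already present; 3 new (1, 0, 0)
  "00110011" → prefix "0011001" already present; 1 new (1)
  "111000" → prefix "111000" already present; 0 new (none)
  "111001110" → prefix "111001110" already present; 0 new (none)
  "11100101" → prefix "11100101" already present; 0 new (none)
Total nodes = 7 + 7 + 0 + 4 + 1 + 0 + 6 + 2 + 1 + 5 + 5 + 4 + 4 + 0 + 0 + 2 + 3 + 1 + 0 + 0 + 0 = 52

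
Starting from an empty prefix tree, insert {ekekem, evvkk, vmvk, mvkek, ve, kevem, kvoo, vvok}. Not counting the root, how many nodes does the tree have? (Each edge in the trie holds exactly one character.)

For each word, the new-node count is its length minus the longest prefix already in the trie:
  "ekekem" → 6 new (e, k, e, k, e, m)
  "evvkk" → prefix "e" already present; 4 new (v, v, k, k)
  "vmvk" → 4 new (v, m, v, k)
  "mvkek" → 5 new (m, v, k, e, k)
  "ve" → prefix "v" already present; 1 new (e)
  "kevem" → 5 new (k, e, v, e, m)
  "kvoo" → prefix "k" already present; 3 new (v, o, o)
  "vvok" → prefix "v" already present; 3 new (v, o, k)
Total nodes = 6 + 4 + 4 + 5 + 1 + 5 + 3 + 3 = 31

31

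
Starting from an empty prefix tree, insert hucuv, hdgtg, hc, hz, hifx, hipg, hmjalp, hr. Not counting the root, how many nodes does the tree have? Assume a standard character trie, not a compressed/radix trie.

22

Insert word by word; a character creates a node only if that edge doesn't already exist:
  "hucuv" → 5 new (h, u, c, u, v)
  "hdgtg" → prefix "h" already present; 4 new (d, g, t, g)
  "hc" → prefix "h" already present; 1 new (c)
  "hz" → prefix "h" already present; 1 new (z)
  "hifx" → prefix "h" already present; 3 new (i, f, x)
  "hipg" → prefix "hi" already present; 2 new (p, g)
  "hmjalp" → prefix "h" already present; 5 new (m, j, a, l, p)
  "hr" → prefix "h" already present; 1 new (r)
Total nodes = 5 + 4 + 1 + 1 + 3 + 2 + 5 + 1 = 22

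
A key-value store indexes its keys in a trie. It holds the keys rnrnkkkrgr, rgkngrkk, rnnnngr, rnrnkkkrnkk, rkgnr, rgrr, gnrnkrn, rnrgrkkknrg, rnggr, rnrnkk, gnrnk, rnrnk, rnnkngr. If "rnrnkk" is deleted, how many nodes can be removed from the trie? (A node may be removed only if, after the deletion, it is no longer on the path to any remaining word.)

0

After clearing the end-marker at "rnrnkk", prune upward until reaching a node still needed by another word.
Every node on "rnrnkk" is still needed (e.g. by "rnrnkkkrgr"), so nothing is freed.
Nodes removed: 0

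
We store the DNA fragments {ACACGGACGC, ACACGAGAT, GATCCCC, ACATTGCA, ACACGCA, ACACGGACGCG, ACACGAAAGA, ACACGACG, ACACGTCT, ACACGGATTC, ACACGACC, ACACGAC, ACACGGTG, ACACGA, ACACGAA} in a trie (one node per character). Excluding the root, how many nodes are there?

44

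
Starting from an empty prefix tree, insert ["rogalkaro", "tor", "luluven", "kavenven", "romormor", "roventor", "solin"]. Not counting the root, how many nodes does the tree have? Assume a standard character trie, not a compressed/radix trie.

44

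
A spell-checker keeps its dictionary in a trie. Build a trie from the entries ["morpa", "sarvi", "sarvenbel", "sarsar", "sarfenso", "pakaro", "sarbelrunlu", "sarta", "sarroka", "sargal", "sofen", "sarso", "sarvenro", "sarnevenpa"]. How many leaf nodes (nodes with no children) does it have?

Leaves are exactly the stored words that no other stored word extends.
Those words: "morpa", "pakaro", "sarbelrunlu", "sarfenso", "sargal", "sarnevenpa", "sarroka", "sarsar", "sarso", "sarta", "sarvenbel", "sarvenro", "sarvi", "sofen"
Leaf count: 14

14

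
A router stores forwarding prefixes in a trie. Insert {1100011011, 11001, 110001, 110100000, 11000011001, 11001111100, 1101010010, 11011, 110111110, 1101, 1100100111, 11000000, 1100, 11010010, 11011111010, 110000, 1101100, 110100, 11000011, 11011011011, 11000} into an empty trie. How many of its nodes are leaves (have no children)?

11

Leaves are exactly the stored words that no other stored word extends.
Those words: "11000000", "11000011001", "1100011011", "1100100111", "11001111100", "110100000", "11010010", "1101010010", "1101100", "11011011011", "11011111010"
Leaf count: 11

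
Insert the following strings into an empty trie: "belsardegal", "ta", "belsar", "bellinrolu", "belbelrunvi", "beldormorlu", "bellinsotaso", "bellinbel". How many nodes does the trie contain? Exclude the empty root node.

45

Count nodes per top-level branch (shared prefixes stored once):
  'b'-branch (belbelrunvi, beldormorlu, bellinbel, bellinrolu, bellinsotaso, belsar, belsardegal): 43 nodes
  't'-branch (ta): 2 nodes
Sum: 45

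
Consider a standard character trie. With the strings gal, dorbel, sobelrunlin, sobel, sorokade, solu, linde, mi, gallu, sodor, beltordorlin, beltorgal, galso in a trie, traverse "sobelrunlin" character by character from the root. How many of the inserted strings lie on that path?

Traverse "sobelrunlin" character by character; count nodes along the way that are marked as word ends.
Prefixes of the query that are stored words: "sobel", "sobelrunlin"
Count: 2

2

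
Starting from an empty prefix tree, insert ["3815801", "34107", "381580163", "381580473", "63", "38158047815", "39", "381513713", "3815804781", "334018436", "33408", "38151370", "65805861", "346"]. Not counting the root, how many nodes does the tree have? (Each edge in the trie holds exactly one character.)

45

Insert word by word; a character creates a node only if that edge doesn't already exist:
  "3815801" → 7 new (3, 8, 1, 5, 8, 0, 1)
  "34107" → prefix "3" already present; 4 new (4, 1, 0, 7)
  "381580163" → prefix "3815801" already present; 2 new (6, 3)
  "381580473" → prefix "381580" already present; 3 new (4, 7, 3)
  "63" → 2 new (6, 3)
  "38158047815" → prefix "38158047" already present; 3 new (8, 1, 5)
  "39" → prefix "3" already present; 1 new (9)
  "381513713" → prefix "3815" already present; 5 new (1, 3, 7, 1, 3)
  "3815804781" → prefix "3815804781" already present; 0 new (none)
  "334018436" → prefix "3" already present; 8 new (3, 4, 0, 1, 8, 4, 3, 6)
  "33408" → prefix "3340" already present; 1 new (8)
  "38151370" → prefix "3815137" already present; 1 new (0)
  "65805861" → prefix "6" already present; 7 new (5, 8, 0, 5, 8, 6, 1)
  "346" → prefix "34" already present; 1 new (6)
Total nodes = 7 + 4 + 2 + 3 + 2 + 3 + 1 + 5 + 0 + 8 + 1 + 1 + 7 + 1 = 45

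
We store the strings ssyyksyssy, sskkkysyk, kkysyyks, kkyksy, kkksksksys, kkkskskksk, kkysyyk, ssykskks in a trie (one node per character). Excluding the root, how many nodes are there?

Count nodes per top-level branch (shared prefixes stored once):
  'k'-branch (kkkskskksk, kkksksksys, kkyksy, kkysyyk, kkysyyks): 22 nodes
  's'-branch (sskkkysyk, ssykskks, ssyyksyssy): 22 nodes
Sum: 44

44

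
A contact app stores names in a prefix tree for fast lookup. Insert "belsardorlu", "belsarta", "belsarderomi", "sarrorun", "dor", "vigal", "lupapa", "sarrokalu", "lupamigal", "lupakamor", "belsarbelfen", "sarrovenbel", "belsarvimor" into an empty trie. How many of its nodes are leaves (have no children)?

Leaves are exactly the stored words that no other stored word extends.
Those words: "belsarbelfen", "belsarderomi", "belsardorlu", "belsarta", "belsarvimor", "dor", "lupakamor", "lupamigal", "lupapa", "sarrokalu", "sarrorun", "sarrovenbel", "vigal"
Leaf count: 13

13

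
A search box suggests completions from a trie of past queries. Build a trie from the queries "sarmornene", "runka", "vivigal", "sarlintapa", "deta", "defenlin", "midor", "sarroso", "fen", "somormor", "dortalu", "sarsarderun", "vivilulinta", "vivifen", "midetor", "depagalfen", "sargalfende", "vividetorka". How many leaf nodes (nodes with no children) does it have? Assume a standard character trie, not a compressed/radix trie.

18

A leaf is a node with no children — equivalently, the end of a word that is not a proper prefix of any other stored word.
Those words: "defenlin", "depagalfen", "deta", "dortalu", "fen", "midetor", "midor", "runka", "sargalfende", "sarlintapa", "sarmornene", "sarroso", "sarsarderun", "somormor", "vividetorka", "vivifen", "vivigal", "vivilulinta"
Leaf count: 18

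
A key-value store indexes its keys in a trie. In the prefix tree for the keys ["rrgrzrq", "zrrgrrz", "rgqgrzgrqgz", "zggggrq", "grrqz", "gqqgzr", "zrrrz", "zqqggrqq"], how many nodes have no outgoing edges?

A leaf is a node with no children — equivalently, the end of a word that is not a proper prefix of any other stored word.
Those words: "gqqgzr", "grrqz", "rgqgrzgrqgz", "rrgrzrq", "zggggrq", "zqqggrqq", "zrrgrrz", "zrrrz"
Leaf count: 8

8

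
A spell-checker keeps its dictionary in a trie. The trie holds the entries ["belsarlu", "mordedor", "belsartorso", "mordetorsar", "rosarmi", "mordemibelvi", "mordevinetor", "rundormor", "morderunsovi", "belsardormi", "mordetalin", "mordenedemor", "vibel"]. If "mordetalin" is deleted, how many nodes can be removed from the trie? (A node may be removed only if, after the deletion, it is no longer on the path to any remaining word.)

4

Walk "mordetalin" from the leaf back toward the root, removing each node that no remaining word uses.
The suffix "alin" (4 nodes) is used only by "mordetalin"; the node for "mordet" still has the child "o", so pruning stops there.
Nodes removed: 4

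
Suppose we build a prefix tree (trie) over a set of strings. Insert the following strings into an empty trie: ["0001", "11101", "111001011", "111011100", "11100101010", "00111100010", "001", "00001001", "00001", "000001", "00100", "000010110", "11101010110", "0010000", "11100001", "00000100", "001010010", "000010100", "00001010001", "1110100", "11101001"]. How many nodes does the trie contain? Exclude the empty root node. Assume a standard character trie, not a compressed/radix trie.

66

Count nodes per top-level branch (shared prefixes stored once):
  '0'-branch (000001, 00000100, 00001, 00001001, 000010100, 00001010001, 000010110, 0001, 001, 00100, 0010000, 001010010, 00111100010): 38 nodes
  '1'-branch (11100001, 11100101010, 111001011, 11101, 1110100, 11101001, 11101010110, 111011100): 28 nodes
Sum: 66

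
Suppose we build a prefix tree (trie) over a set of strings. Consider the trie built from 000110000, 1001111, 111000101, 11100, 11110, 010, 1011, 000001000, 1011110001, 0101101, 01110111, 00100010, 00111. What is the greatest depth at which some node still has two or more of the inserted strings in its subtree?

5

Equivalently: take the maximum, over all pairs, of their longest common prefix length.
"11100" and "111000101" agree on "11100" (5 characters) before diverging; nothing deeper is shared.
Longest shared-prefix length: 5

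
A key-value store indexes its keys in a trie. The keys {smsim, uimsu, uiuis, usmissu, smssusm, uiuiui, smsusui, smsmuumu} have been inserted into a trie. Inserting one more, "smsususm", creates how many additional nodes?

"smsusu" is already a path in the trie; the remaining "sm" must be added.
Each of the 2 remaining characters creates one node.

2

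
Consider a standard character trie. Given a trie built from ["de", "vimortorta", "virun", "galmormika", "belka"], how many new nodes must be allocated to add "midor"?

5

"midor" shares no prefix with any stored word, so all 5 characters open new nodes.
5 − 0 = 5 new nodes.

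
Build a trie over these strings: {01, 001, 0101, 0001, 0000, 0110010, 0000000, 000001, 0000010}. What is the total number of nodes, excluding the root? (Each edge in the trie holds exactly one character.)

Trace insertions, counting only characters that open a new branch:
  "01" → 2 new (0, 1)
  "001" → prefix "0" already present; 2 new (0, 1)
  "0101" → prefix "01" already present; 2 new (0, 1)
  "0001" → prefix "00" already present; 2 new (0, 1)
  "0000" → prefix "000" already present; 1 new (0)
  "0110010" → prefix "01" already present; 5 new (1, 0, 0, 1, 0)
  "0000000" → prefix "0000" already present; 3 new (0, 0, 0)
  "000001" → prefix "00000" already present; 1 new (1)
  "0000010" → prefix "000001" already present; 1 new (0)
Total nodes = 2 + 2 + 2 + 2 + 1 + 5 + 3 + 1 + 1 = 19

19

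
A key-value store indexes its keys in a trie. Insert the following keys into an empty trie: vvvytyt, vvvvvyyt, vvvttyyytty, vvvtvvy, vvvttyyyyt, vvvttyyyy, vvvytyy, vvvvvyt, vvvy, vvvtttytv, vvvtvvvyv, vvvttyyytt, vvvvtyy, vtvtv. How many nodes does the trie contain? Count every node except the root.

Insert word by word; a character creates a node only if that edge doesn't already exist:
  "vvvytyt" → 7 new (v, v, v, y, t, y, t)
  "vvvvvyyt" → prefix "vvv" already present; 5 new (v, v, y, y, t)
  "vvvttyyytty" → prefix "vvv" already present; 8 new (t, t, y, y, y, t, t, y)
  "vvvtvvy" → prefix "vvvt" already present; 3 new (v, v, y)
  "vvvttyyyyt" → prefix "vvvttyyy" already present; 2 new (y, t)
  "vvvttyyyy" → prefix "vvvttyyyy" already present; 0 new (none)
  "vvvytyy" → prefix "vvvyty" already present; 1 new (y)
  "vvvvvyt" → prefix "vvvvvy" already present; 1 new (t)
  "vvvy" → prefix "vvvy" already present; 0 new (none)
  "vvvtttytv" → prefix "vvvtt" already present; 4 new (t, y, t, v)
  "vvvtvvvyv" → prefix "vvvtvv" already present; 3 new (v, y, v)
  "vvvttyyytt" → prefix "vvvttyyytt" already present; 0 new (none)
  "vvvvtyy" → prefix "vvvv" already present; 3 new (t, y, y)
  "vtvtv" → prefix "v" already present; 4 new (t, v, t, v)
Total nodes = 7 + 5 + 8 + 3 + 2 + 0 + 1 + 1 + 0 + 4 + 3 + 0 + 3 + 4 = 41

41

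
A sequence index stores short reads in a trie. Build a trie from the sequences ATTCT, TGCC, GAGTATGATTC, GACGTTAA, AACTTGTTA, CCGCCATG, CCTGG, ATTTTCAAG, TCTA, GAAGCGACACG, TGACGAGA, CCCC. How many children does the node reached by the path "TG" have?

Walk "TG" from the root, arriving at one node.
Distinct next characters after "TG": A, C.
That node has 2 child edges.

2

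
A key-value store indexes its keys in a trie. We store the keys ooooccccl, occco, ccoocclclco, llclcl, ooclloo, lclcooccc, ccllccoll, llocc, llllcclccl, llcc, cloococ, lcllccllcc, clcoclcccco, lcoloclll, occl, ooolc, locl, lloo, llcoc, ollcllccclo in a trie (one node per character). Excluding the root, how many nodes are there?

For each word, the new-node count is its length minus the longest prefix already in the trie:
  "ooooccccl" → 9 new (o, o, o, o, c, c, c, c, l)
  "occco" → prefix "o" already present; 4 new (c, c, c, o)
  "ccoocclclco" → 11 new (c, c, o, o, c, c, l, c, l, c, o)
  "llclcl" → 6 new (l, l, c, l, c, l)
  "ooclloo" → prefix "oo" already present; 5 new (c, l, l, o, o)
  "lclcooccc" → prefix "l" already present; 8 new (c, l, c, o, o, c, c, c)
  "ccllccoll" → prefix "cc" already present; 7 new (l, l, c, c, o, l, l)
  "llocc" → prefix "ll" already present; 3 new (o, c, c)
  "llllcclccl" → prefix "ll" already present; 8 new (l, l, c, c, l, c, c, l)
  "llcc" → prefix "llc" already present; 1 new (c)
  "cloococ" → prefix "c" already present; 6 new (l, o, o, c, o, c)
  "lcllccllcc" → prefix "lcl" already present; 7 new (l, c, c, l, l, c, c)
  "clcoclcccco" → prefix "cl" already present; 9 new (c, o, c, l, c, c, c, c, o)
  "lcoloclll" → prefix "lc" already present; 7 new (o, l, o, c, l, l, l)
  "occl" → prefix "occ" already present; 1 new (l)
  "ooolc" → prefix "ooo" already present; 2 new (l, c)
  "locl" → prefix "l" already present; 3 new (o, c, l)
  "lloo" → prefix "llo" already present; 1 new (o)
  "llcoc" → prefix "llc" already present; 2 new (o, c)
  "ollcllccclo" → prefix "o" already present; 10 new (l, l, c, l, l, c, c, c, l, o)
Total nodes = 9 + 4 + 11 + 6 + 5 + 8 + 7 + 3 + 8 + 1 + 6 + 7 + 9 + 7 + 1 + 2 + 3 + 1 + 2 + 10 = 110

110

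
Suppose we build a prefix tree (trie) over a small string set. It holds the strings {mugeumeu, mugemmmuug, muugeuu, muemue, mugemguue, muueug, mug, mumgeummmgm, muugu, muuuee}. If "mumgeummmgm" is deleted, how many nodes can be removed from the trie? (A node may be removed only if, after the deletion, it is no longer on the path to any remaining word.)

9

Walk "mumgeummmgm" from the leaf back toward the root, removing each node that no remaining word uses.
The suffix "mgeummmgm" (9 nodes) is used only by "mumgeummmgm"; the node for "mu" still has the child "g", so pruning stops there.
Nodes removed: 9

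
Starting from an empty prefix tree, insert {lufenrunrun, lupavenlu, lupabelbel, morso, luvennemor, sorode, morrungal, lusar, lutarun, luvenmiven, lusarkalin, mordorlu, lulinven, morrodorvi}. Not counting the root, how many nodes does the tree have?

84

Trace insertions, counting only characters that open a new branch:
  "lufenrunrun" → 11 new (l, u, f, e, n, r, u, n, r, u, n)
  "lupavenlu" → prefix "lu" already present; 7 new (p, a, v, e, n, l, u)
  "lupabelbel" → prefix "lupa" already present; 6 new (b, e, l, b, e, l)
  "morso" → 5 new (m, o, r, s, o)
  "luvennemor" → prefix "lu" already present; 8 new (v, e, n, n, e, m, o, r)
  "sorode" → 6 new (s, o, r, o, d, e)
  "morrungal" → prefix "mor" already present; 6 new (r, u, n, g, a, l)
  "lusar" → prefix "lu" already present; 3 new (s, a, r)
  "lutarun" → prefix "lu" already present; 5 new (t, a, r, u, n)
  "luvenmiven" → prefix "luven" already present; 5 new (m, i, v, e, n)
  "lusarkalin" → prefix "lusar" already present; 5 new (k, a, l, i, n)
  "mordorlu" → prefix "mor" already present; 5 new (d, o, r, l, u)
  "lulinven" → prefix "lu" already present; 6 new (l, i, n, v, e, n)
  "morrodorvi" → prefix "morr" already present; 6 new (o, d, o, r, v, i)
Total nodes = 11 + 7 + 6 + 5 + 8 + 6 + 6 + 3 + 5 + 5 + 5 + 5 + 6 + 6 = 84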